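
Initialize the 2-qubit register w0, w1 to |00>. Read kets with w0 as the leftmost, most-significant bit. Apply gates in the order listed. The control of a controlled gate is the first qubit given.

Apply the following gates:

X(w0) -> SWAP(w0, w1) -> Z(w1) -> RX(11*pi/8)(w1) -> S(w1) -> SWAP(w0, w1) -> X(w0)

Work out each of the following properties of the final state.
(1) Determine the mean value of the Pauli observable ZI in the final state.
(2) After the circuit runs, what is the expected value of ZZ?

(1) The observable ZI averages to -sqrt(2 - sqrt(2))/2.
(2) The observable ZZ averages to -sqrt(2 - sqrt(2))/2.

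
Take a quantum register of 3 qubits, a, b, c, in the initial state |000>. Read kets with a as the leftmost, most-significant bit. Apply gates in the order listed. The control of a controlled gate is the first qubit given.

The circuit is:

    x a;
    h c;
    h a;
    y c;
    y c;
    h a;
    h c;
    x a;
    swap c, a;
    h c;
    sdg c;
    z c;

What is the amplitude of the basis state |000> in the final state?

The final state's coefficient on |000> equals sqrt(2)/2.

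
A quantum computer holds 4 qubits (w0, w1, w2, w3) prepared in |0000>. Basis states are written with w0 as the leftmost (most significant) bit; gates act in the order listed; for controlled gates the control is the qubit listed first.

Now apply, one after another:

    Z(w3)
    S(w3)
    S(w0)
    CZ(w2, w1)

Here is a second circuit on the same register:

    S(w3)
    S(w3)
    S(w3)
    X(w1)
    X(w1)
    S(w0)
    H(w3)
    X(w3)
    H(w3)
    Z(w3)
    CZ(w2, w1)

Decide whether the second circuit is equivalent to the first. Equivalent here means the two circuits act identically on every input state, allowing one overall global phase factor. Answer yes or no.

Yes, they are equivalent — the unitaries differ by at most a global phase.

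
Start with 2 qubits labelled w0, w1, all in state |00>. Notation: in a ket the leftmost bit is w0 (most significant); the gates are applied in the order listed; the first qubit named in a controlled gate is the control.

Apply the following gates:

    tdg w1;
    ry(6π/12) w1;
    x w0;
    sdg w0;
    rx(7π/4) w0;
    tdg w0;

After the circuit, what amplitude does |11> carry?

|11> carries amplitude sqrt(2*sqrt(2) + 4)*exp(I*pi/4)/4 in the final state.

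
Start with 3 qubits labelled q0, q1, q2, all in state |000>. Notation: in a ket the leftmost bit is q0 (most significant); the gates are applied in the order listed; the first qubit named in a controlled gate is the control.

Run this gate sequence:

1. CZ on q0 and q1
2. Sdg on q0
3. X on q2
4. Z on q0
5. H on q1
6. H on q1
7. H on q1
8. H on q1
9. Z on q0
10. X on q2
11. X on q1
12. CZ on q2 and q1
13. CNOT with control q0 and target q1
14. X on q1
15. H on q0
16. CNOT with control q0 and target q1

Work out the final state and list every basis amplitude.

The final amplitudes are sqrt(2)/2 on |000>, sqrt(2)/2 on |110>, and 0 on every other basis state. Key observation: gates 3-10 undo each other exactly, leaving only the rest of the circuit to track.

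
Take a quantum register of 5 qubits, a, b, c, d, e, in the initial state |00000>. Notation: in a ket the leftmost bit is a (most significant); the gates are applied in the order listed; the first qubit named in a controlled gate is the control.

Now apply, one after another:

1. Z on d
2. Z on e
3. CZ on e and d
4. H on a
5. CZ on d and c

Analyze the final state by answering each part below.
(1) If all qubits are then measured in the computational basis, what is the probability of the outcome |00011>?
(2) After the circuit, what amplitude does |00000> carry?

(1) Outcome |00011> occurs with probability 0.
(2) The amplitude on |00000> is sqrt(2)/2.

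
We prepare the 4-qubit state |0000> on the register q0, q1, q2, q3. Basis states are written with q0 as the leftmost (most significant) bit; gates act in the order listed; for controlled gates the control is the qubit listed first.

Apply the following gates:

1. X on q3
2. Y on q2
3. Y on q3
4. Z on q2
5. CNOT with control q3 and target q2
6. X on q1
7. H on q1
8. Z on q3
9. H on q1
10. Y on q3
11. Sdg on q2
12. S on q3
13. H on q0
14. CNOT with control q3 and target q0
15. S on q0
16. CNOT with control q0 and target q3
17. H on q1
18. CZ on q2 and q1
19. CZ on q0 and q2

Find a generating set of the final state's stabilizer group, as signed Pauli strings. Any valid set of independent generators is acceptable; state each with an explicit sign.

The final state is stabilized by the group generated by +XIIY, +IXII, -ZIIZ, -IIZI; other independent generating sets are equally valid.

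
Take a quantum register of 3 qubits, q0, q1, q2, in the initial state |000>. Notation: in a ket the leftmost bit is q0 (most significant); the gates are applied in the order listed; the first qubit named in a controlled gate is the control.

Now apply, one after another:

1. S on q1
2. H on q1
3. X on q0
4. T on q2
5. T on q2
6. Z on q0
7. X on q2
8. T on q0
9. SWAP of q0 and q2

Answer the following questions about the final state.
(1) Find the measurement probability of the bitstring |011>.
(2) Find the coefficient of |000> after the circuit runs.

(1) Outcome |011> occurs with probability 0.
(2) The final state's coefficient on |000> equals 0.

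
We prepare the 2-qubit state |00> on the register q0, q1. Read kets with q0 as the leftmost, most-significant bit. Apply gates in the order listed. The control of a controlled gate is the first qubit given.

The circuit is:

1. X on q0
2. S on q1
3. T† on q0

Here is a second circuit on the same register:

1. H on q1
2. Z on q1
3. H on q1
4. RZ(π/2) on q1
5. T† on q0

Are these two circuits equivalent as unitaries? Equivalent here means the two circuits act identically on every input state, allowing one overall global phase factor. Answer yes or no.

No: there is an input state on which the two circuits produce genuinely different outputs (not merely differing by a phase).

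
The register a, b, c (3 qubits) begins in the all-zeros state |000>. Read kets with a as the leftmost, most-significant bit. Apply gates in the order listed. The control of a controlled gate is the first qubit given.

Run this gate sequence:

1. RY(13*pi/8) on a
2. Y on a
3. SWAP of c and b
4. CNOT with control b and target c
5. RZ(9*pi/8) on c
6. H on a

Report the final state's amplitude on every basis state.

The final amplitudes are exp(15*I*pi/16)*cos(pi/16) on |000>, -exp(15*I*pi/16)*sin(pi/16) on |100>, and 0 on every other basis state.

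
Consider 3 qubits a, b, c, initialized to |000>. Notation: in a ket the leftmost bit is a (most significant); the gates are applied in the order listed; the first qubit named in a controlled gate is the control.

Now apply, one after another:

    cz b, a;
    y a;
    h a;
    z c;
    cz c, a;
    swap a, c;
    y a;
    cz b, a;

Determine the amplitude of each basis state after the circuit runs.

The final amplitudes are -sqrt(2)/2 on |100>, sqrt(2)/2 on |101>, and 0 on every other basis state.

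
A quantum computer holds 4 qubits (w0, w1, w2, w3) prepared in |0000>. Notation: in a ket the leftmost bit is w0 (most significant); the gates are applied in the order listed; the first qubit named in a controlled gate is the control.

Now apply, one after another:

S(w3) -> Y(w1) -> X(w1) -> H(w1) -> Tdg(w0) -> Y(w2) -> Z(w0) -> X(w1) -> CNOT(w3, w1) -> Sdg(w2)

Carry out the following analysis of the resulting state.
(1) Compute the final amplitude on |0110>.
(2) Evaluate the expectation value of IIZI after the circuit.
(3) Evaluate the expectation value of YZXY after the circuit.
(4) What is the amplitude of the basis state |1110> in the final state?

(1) |0110> carries amplitude sqrt(2)*I/2 in the final state.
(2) The expectation value of IIZI is -1.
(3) The expectation value of YZXY is 0.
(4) The amplitude on |1110> is 0.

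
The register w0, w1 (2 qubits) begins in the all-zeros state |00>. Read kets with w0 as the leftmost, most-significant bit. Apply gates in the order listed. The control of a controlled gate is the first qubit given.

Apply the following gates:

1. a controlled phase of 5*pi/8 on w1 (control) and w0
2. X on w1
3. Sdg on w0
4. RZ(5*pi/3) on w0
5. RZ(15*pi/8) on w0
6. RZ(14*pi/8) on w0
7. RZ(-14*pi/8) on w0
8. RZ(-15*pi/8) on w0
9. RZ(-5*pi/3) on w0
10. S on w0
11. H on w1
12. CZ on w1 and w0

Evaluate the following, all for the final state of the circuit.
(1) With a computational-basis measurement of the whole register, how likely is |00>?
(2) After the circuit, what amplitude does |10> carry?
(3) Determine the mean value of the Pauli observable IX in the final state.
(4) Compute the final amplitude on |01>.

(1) Outcome |00> occurs with probability 1/2. Key observation: gates 3-10 undo each other exactly, leaving only the rest of the circuit to track.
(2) |10> carries amplitude 0 in the final state.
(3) The observable IX averages to -1.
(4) |01> carries amplitude -sqrt(2)/2 in the final state.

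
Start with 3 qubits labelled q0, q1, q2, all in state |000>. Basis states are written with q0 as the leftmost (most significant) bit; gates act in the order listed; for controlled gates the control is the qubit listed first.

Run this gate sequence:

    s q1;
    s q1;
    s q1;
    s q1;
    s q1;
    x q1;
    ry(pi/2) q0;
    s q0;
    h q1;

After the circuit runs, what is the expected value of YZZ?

The expectation value of YZZ is 0. Key observation: gates 2-5 undo each other exactly, leaving only the rest of the circuit to track.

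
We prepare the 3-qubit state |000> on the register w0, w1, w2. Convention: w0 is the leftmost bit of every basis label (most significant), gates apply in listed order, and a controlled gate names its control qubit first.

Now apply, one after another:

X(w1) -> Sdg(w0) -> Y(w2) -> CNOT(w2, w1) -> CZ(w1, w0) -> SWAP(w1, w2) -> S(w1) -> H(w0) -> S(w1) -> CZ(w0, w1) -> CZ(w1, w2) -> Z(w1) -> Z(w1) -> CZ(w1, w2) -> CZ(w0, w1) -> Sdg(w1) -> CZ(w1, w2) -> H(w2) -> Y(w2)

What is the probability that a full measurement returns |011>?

Outcome |011> occurs with probability 1/4. Key observation: steps 9-16 multiply out to the identity, so the circuit reduces to the remaining gates.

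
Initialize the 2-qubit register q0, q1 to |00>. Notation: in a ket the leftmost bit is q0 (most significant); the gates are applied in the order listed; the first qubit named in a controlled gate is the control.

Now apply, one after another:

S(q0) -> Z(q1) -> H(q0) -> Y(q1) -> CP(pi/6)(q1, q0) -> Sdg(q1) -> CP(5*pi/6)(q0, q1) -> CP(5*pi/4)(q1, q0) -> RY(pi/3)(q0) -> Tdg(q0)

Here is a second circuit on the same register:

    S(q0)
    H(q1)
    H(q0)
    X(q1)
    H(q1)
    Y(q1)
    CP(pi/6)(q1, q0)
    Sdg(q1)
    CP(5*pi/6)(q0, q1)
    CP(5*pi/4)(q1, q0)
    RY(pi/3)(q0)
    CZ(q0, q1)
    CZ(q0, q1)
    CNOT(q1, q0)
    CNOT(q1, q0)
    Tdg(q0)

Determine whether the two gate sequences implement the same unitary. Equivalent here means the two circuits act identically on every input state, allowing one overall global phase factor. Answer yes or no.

Yes: on every input state the two circuits agree up to one overall phase factor.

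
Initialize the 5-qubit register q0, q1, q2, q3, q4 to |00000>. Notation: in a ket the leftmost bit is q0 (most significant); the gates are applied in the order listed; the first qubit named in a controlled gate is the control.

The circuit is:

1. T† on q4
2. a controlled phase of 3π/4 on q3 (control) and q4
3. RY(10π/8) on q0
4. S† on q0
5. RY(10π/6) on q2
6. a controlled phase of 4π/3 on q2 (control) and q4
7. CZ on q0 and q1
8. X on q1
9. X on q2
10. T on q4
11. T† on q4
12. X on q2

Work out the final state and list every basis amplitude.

After the circuit, the state carries amplitude sqrt(6 - 3*sqrt(2))/4 on |01000>, -sqrt(2 - sqrt(2))/4 on |01100>, I*sqrt(3*sqrt(2) + 6)/4 on |11000>, -I*sqrt(sqrt(2) + 2)/4 on |11100>, and 0 on every other basis state. Key observation: steps 9-12 multiply out to the identity, so the circuit reduces to the remaining gates.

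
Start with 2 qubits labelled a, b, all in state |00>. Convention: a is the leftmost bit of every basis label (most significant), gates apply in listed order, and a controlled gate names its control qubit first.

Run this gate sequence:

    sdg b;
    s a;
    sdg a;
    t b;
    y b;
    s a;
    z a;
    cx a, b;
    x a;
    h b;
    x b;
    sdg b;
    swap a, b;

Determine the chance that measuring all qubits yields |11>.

The probability of measuring |11> is 1/2.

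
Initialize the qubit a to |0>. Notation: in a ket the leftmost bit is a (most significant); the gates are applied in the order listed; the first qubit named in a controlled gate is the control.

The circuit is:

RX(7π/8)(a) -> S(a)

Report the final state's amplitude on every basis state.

After the circuit, the state carries amplitude cos(7*pi/16) on |0>, sin(7*pi/16) on |1>.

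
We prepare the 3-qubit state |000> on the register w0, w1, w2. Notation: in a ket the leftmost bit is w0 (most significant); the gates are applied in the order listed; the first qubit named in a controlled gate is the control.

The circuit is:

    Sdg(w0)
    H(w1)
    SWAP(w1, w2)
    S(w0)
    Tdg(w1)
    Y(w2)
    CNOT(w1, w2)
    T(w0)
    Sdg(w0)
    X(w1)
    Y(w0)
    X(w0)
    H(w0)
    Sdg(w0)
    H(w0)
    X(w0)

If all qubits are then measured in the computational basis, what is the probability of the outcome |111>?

Outcome |111> occurs with probability 1/4.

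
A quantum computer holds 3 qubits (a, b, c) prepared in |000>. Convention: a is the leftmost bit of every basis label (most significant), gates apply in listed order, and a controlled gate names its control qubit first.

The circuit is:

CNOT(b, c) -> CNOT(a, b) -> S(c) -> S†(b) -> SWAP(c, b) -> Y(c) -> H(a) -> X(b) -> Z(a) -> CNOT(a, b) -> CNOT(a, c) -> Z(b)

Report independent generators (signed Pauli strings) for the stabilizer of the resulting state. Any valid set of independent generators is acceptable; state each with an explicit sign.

The final state is stabilized by the group generated by +XXX, -ZIZ, +IZZ; other independent generating sets are equally valid.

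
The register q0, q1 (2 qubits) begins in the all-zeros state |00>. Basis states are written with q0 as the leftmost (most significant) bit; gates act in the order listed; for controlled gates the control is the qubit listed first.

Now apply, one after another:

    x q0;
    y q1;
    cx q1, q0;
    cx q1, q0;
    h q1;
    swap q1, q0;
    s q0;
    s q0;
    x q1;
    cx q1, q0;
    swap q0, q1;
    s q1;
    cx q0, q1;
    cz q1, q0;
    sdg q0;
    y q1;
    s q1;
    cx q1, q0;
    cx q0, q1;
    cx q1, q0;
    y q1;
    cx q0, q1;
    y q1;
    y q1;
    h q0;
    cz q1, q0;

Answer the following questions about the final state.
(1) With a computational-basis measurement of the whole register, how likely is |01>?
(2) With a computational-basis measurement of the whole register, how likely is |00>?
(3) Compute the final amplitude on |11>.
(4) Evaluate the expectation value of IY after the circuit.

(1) A full measurement returns |01> with probability 1/4.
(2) Outcome |00> occurs with probability 1/4.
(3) The final state's coefficient on |11> equals 1/2.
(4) The observable IY averages to 0.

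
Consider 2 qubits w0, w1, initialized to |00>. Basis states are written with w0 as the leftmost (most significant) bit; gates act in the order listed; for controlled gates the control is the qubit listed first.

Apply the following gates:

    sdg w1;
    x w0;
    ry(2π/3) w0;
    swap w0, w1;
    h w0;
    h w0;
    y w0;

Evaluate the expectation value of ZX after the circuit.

The observable ZX averages to sqrt(3)/2.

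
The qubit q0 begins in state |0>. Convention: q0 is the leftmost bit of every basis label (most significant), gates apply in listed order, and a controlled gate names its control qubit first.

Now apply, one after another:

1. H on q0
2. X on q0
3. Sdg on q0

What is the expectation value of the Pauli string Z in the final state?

The expectation value of Z is 0.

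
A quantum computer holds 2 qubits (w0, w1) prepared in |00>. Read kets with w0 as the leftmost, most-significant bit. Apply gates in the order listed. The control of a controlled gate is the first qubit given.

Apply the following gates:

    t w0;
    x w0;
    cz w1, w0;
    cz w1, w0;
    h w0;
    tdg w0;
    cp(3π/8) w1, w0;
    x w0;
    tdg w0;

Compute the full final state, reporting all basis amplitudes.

The resulting statevector has amplitude sqrt(2)*exp(3*I*pi/4)/2 on |00>, 0 on |01>, -sqrt(2)*exp(3*I*pi/4)/2 on |10>, 0 on |11>.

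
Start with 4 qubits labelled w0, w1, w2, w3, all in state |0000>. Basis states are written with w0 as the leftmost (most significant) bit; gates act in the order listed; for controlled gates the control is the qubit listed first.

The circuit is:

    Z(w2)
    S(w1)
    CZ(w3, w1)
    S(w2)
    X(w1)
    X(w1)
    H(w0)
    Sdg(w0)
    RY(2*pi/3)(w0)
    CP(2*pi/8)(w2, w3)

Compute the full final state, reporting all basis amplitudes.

After the circuit, the state carries amplitude sqrt(2)/4 + sqrt(6)*I/4 on |0000>, sqrt(6)/4 - sqrt(2)*I/4 on |1000>, and 0 on every other basis state. Key observation: the block from step 5 through step 6 cancels to the identity and can be dropped.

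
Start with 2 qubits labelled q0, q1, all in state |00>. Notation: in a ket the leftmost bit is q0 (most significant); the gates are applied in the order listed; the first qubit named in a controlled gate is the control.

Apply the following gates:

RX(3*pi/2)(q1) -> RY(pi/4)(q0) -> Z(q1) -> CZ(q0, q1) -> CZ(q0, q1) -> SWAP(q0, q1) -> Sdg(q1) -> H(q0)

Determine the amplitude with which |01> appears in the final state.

|01> carries amplitude sqrt(2 - sqrt(2))/4 + I*sqrt(2 - sqrt(2))/4 in the final state.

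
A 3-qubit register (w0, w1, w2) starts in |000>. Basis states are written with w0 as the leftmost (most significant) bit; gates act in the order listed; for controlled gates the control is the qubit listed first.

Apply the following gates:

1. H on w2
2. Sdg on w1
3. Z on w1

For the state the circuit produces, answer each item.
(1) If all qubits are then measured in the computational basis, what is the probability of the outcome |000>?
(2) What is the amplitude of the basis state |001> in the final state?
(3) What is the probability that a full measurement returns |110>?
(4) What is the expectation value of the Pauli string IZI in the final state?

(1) The probability of measuring |000> is 1/2.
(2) |001> carries amplitude sqrt(2)/2 in the final state.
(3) The probability of measuring |110> is 0.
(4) The observable IZI averages to 1.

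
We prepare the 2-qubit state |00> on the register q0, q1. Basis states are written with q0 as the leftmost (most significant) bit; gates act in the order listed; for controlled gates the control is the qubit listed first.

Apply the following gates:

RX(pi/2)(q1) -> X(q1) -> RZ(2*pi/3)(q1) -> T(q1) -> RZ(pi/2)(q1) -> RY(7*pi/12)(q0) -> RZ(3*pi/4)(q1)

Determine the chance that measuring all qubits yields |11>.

A full measurement returns |11> with probability -sqrt(2)/16 + sqrt(6)/16 + 1/4.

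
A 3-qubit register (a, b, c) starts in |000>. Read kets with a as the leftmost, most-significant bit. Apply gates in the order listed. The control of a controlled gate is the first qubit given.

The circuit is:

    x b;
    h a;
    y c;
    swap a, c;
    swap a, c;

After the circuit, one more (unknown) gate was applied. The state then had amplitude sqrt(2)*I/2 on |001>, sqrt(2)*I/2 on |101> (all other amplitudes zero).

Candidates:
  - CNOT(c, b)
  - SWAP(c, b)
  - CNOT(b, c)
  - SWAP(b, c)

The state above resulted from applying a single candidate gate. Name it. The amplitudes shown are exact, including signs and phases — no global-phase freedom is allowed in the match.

It was CNOT(c, b) that produced the state shown.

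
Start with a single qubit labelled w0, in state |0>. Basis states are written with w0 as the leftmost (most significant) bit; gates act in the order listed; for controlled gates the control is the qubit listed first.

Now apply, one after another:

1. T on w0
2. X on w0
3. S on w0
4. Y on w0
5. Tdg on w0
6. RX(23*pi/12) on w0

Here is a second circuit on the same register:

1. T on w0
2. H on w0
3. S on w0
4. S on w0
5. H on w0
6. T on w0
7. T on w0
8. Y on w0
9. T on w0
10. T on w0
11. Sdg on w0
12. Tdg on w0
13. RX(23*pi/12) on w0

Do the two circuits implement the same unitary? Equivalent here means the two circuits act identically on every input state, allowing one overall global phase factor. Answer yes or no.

Yes: on every input state the two circuits agree up to one overall phase factor.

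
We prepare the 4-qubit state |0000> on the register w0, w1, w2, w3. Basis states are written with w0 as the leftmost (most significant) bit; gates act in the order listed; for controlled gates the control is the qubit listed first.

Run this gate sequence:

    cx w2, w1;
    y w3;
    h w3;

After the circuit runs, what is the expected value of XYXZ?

In the final state, XYXZ has expectation 0.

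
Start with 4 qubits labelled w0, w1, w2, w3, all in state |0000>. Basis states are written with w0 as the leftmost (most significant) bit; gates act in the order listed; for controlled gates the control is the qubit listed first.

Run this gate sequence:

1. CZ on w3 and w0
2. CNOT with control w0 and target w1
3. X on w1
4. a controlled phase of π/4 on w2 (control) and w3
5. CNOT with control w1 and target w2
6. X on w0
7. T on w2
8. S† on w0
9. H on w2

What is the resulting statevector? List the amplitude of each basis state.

After the circuit, the state carries amplitude -sqrt(2)*exp(3*I*pi/4)/2 on |1100>, sqrt(2)*exp(3*I*pi/4)/2 on |1110>, and 0 on every other basis state.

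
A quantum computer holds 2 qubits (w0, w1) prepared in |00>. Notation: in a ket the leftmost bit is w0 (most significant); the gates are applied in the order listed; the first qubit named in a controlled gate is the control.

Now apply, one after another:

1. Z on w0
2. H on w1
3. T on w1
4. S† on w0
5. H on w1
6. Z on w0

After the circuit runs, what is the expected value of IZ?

The expectation value of IZ is sqrt(2)/2.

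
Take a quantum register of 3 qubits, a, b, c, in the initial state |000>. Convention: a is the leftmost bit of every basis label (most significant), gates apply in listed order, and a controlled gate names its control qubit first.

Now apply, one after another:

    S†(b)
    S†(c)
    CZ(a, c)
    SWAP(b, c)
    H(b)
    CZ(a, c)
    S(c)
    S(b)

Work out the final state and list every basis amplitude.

After the circuit, the state carries amplitude sqrt(2)/2 on |000>, sqrt(2)*I/2 on |010>, and 0 on every other basis state.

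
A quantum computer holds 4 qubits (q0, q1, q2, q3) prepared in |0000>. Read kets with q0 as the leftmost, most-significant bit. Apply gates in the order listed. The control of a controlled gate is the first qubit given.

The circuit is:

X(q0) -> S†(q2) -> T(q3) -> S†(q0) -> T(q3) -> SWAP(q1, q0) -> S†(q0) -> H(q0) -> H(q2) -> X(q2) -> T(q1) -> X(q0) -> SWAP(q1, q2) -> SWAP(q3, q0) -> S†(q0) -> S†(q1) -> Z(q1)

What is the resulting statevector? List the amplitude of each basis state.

The final amplitudes are -exp(3*I*pi/4)/2 on |0010>, -exp(3*I*pi/4)/2 on |0011>, exp(I*pi/4)/2 on |0110>, exp(I*pi/4)/2 on |0111>, and 0 on every other basis state.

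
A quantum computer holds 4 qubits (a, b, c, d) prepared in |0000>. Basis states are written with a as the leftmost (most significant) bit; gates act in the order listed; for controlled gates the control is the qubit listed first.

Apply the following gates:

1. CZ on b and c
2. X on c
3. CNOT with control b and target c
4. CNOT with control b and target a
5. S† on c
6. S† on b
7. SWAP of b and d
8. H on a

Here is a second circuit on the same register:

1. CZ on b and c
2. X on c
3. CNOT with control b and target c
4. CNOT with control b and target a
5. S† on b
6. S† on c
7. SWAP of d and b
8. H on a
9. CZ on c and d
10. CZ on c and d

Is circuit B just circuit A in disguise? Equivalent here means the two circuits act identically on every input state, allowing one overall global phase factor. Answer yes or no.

Yes — the two circuits implement the same unitary up to a global phase.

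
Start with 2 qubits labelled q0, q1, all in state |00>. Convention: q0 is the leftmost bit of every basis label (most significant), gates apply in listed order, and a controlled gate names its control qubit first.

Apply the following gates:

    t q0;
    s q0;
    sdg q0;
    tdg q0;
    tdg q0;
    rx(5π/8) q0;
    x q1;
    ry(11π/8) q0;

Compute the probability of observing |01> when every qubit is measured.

Outcome |01> occurs with probability 3/4 - sqrt(2)/8. Key observation: gates 1-4 undo each other exactly, leaving only the rest of the circuit to track.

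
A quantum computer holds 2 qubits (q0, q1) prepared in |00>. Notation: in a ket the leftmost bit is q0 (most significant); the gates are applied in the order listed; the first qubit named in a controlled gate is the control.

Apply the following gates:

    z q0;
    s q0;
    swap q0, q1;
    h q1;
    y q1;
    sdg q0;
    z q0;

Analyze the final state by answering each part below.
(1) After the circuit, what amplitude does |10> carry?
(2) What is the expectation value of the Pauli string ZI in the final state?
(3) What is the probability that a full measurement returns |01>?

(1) The amplitude on |10> is 0.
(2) The expectation value of ZI is 1.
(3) The probability of measuring |01> is 1/2.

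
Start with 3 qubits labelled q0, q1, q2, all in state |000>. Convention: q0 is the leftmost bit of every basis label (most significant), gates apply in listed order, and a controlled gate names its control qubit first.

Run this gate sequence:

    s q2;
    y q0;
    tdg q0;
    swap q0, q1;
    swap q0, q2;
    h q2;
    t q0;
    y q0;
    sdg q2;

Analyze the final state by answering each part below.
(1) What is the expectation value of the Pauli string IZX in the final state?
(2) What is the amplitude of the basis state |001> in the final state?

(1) The observable IZX averages to 0.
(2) The amplitude on |001> is 0.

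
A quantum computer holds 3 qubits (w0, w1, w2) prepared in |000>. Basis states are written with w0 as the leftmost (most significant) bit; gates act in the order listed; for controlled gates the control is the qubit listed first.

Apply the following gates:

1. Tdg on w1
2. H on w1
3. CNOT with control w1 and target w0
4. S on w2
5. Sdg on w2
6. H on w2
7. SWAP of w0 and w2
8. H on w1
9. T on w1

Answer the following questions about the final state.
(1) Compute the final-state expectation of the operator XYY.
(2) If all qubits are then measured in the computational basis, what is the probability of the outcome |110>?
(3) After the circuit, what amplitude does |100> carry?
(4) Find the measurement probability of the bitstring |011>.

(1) The expectation value of XYY is sqrt(2)/2.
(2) The probability of measuring |110> is 1/8.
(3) |100> carries amplitude sqrt(2)/4 in the final state.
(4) The probability of measuring |011> is 1/8.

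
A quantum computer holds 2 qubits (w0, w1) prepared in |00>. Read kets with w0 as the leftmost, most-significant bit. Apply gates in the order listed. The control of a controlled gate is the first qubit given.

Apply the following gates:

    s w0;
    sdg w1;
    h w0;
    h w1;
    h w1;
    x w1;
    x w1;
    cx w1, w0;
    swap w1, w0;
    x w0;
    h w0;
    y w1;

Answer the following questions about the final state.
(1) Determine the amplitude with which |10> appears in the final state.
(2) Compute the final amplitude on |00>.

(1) The final state's coefficient on |10> equals I/2. Key observation: the block from step 4 through step 5 cancels to the identity and can be dropped.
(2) |00> carries amplitude -I/2 in the final state.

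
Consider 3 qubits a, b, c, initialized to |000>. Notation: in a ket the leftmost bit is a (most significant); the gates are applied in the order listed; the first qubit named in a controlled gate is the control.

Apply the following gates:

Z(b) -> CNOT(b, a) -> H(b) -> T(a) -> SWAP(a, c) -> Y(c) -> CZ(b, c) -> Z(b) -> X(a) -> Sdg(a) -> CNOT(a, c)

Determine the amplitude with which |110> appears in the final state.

The final state's coefficient on |110> equals sqrt(2)/2.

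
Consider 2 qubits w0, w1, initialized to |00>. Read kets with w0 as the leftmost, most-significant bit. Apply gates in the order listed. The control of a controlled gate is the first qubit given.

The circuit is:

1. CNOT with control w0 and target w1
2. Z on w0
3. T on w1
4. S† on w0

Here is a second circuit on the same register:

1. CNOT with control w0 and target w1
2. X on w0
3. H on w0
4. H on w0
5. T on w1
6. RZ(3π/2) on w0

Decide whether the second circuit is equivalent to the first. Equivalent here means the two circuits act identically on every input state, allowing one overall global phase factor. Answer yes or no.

No: there is an input state on which the two circuits produce genuinely different outputs (not merely differing by a phase).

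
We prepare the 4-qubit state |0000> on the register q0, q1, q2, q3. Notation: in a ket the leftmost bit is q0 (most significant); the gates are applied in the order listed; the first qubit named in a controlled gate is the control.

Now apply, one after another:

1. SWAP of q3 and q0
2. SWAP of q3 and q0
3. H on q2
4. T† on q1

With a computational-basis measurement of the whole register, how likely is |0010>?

Outcome |0010> occurs with probability 1/2.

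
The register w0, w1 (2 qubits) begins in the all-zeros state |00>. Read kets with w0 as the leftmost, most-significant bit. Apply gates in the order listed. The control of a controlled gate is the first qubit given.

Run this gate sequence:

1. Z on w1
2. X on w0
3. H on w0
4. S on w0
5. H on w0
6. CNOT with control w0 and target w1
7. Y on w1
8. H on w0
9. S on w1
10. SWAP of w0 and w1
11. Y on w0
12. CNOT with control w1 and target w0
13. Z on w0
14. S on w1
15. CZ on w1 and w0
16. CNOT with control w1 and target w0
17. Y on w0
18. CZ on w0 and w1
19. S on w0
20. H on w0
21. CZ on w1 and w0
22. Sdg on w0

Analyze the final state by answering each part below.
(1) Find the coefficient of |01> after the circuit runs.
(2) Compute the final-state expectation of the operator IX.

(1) The final state's coefficient on |01> equals -1/2.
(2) The expectation value of IX is 1.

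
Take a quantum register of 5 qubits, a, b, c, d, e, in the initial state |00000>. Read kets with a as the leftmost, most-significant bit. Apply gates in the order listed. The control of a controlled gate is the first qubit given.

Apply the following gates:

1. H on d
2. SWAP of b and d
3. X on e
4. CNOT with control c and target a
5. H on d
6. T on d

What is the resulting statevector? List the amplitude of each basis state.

The resulting statevector has amplitude 1/2 on |00001>, exp(I*pi/4)/2 on |00011>, 1/2 on |01001>, exp(I*pi/4)/2 on |01011>, and 0 on every other basis state.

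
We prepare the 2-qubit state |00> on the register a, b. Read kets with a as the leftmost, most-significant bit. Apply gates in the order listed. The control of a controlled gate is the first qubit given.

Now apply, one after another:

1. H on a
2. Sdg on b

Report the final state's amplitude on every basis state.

The final amplitudes are sqrt(2)/2 on |00>, 0 on |01>, sqrt(2)/2 on |10>, 0 on |11>.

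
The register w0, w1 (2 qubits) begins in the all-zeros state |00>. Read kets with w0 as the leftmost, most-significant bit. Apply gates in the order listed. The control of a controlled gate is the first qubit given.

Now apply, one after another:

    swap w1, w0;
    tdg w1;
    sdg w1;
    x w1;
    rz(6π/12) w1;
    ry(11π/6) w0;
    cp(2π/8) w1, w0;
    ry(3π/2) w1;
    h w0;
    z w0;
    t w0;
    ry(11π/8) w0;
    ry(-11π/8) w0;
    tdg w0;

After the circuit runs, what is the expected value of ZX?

The expectation value of ZX is -sqrt(2)/4. Key observation: steps 11-14 multiply out to the identity, so the circuit reduces to the remaining gates.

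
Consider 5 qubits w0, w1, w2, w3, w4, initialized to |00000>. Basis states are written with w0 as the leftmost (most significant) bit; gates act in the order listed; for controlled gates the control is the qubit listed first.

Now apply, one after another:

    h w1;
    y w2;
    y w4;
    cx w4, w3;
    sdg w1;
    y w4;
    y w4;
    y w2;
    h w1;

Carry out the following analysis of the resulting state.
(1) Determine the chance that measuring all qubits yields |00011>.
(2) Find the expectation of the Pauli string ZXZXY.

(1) Outcome |00011> occurs with probability 1/2.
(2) The expectation value of ZXZXY is 0.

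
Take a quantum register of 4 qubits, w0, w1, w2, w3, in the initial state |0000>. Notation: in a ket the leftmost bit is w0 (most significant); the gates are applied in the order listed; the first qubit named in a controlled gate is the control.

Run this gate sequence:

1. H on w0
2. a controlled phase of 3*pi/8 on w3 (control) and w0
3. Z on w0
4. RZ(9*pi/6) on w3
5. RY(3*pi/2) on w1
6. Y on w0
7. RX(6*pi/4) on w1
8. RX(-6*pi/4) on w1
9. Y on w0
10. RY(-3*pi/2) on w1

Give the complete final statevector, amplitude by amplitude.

After the circuit, the state carries amplitude -sqrt(2)*exp(I*pi/4)/2 on |0000>, sqrt(2)*exp(I*pi/4)/2 on |1000>, and 0 on every other basis state. Key observation: gates 5-10 undo each other exactly, leaving only the rest of the circuit to track.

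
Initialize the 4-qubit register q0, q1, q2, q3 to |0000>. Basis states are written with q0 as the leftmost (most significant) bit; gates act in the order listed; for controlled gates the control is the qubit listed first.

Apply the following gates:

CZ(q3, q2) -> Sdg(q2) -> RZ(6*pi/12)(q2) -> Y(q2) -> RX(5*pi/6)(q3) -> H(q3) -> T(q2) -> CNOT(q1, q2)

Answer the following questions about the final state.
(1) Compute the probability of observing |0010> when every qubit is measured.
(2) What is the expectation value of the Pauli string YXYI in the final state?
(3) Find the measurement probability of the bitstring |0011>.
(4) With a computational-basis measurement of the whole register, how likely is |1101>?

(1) Outcome |0010> occurs with probability 1/2.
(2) In the final state, YXYI has expectation 0.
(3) A full measurement returns |0011> with probability 1/2.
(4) Outcome |1101> occurs with probability 0.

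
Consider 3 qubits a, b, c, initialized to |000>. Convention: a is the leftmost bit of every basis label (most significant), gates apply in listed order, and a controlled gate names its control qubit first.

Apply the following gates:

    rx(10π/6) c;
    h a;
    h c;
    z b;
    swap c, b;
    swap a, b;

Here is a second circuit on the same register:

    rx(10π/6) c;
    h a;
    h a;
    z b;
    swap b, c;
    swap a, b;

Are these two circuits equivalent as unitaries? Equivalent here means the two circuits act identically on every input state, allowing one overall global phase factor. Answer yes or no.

No: there is an input state on which the two circuits produce genuinely different outputs (not merely differing by a phase).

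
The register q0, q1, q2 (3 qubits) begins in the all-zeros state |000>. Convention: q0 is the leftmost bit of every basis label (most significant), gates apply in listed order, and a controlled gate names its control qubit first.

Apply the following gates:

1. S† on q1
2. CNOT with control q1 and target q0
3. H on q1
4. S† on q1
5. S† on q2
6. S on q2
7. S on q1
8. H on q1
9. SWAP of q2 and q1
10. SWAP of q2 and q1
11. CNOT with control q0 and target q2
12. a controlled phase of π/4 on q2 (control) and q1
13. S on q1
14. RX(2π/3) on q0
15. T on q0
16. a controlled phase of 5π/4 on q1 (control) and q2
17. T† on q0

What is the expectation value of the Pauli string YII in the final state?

The observable YII averages to -sqrt(3)/2.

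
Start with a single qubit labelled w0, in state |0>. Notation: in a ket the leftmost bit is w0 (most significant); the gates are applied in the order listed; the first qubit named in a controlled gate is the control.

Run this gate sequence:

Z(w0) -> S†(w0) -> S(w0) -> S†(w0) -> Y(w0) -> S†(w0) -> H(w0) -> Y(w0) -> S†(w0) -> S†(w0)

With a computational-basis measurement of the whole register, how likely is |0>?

The probability of measuring |0> is 1/2.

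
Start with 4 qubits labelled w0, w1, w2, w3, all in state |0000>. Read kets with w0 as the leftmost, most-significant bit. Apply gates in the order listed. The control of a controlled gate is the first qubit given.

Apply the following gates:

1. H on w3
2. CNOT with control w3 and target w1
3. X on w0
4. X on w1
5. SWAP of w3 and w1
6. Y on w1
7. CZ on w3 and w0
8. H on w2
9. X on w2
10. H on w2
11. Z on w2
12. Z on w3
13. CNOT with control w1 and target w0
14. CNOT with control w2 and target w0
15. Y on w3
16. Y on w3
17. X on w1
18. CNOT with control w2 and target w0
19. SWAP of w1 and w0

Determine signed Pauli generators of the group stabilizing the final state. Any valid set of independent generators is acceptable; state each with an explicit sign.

The final state is stabilized by the group generated by -XXIX, -ZIIZ, -IZIZ, +IIZI; other independent generating sets are equally valid. Key observation: steps 8-11 multiply out to the identity, so the circuit reduces to the remaining gates.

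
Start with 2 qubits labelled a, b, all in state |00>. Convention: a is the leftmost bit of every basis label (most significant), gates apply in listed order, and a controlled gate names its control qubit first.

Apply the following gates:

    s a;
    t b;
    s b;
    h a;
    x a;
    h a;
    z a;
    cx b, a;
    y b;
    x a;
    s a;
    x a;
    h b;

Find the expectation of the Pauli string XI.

The expectation value of XI is 0. Key observation: the block from step 4 through step 7 cancels to the identity and can be dropped.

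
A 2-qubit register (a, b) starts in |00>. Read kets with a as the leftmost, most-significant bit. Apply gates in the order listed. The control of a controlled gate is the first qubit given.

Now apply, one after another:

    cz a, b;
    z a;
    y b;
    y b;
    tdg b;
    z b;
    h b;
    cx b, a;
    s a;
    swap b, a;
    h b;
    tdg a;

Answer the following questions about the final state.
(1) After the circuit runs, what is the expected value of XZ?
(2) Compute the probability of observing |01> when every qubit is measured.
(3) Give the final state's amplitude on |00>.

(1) The expectation value of XZ is sqrt(2)/2.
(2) A full measurement returns |01> with probability 1/4.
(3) |00> carries amplitude 1/2 in the final state.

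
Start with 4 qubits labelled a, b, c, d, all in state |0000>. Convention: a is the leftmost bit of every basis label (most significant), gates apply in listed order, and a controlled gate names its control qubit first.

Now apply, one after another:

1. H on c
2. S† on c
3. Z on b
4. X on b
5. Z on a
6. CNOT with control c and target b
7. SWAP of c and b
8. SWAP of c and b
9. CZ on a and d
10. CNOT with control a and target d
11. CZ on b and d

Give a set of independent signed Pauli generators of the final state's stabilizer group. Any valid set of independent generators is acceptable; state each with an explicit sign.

The final state is stabilized by the group generated by -IXYI, +ZIII, -IZZI, +IIIZ; other independent generating sets are equally valid. Key observation: the block from step 7 through step 8 cancels to the identity and can be dropped.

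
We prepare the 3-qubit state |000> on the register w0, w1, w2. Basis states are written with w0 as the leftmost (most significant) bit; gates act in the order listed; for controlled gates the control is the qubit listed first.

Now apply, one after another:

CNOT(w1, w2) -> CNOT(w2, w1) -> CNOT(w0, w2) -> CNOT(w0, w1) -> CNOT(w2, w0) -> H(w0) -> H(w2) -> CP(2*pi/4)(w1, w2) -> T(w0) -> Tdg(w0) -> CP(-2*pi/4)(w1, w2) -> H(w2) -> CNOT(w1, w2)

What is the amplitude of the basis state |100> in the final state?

The final state's coefficient on |100> equals sqrt(2)/2. Key observation: gates 7-12 undo each other exactly, leaving only the rest of the circuit to track.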